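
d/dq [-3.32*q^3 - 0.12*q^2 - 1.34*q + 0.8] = -9.96*q^2 - 0.24*q - 1.34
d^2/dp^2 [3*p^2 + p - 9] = 6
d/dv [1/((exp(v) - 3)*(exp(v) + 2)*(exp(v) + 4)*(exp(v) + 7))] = (-4*exp(3*v) - 30*exp(2*v) - 22*exp(v) + 94)*exp(v)/(exp(8*v) + 20*exp(7*v) + 122*exp(6*v) + 32*exp(5*v) - 2095*exp(4*v) - 5428*exp(3*v) + 5140*exp(2*v) + 31584*exp(v) + 28224)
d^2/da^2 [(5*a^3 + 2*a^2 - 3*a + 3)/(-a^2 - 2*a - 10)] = 2*(37*a^3 - 249*a^2 - 1608*a - 242)/(a^6 + 6*a^5 + 42*a^4 + 128*a^3 + 420*a^2 + 600*a + 1000)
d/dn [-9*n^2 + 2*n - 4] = 2 - 18*n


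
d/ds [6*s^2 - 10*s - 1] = 12*s - 10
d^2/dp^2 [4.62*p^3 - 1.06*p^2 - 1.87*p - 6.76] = 27.72*p - 2.12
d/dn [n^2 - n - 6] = 2*n - 1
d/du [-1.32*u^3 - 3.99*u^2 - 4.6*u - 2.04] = -3.96*u^2 - 7.98*u - 4.6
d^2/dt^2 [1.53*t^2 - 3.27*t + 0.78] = 3.06000000000000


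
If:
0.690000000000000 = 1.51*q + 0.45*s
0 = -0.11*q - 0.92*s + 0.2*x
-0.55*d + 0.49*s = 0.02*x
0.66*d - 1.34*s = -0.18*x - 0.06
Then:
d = 1.20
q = -0.04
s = 1.65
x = 7.59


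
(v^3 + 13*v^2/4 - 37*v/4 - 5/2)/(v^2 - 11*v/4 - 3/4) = (v^2 + 3*v - 10)/(v - 3)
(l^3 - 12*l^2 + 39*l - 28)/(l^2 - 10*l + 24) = (l^2 - 8*l + 7)/(l - 6)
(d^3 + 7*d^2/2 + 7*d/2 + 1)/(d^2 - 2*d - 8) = (2*d^2 + 3*d + 1)/(2*(d - 4))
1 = 1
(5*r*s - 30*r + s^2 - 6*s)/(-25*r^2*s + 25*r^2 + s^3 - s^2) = (6 - s)/(5*r*s - 5*r - s^2 + s)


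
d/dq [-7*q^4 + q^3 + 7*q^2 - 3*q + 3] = -28*q^3 + 3*q^2 + 14*q - 3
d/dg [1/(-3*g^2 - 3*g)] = (2*g + 1)/(3*g^2*(g + 1)^2)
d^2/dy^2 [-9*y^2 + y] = -18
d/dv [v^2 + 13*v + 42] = 2*v + 13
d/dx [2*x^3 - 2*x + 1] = 6*x^2 - 2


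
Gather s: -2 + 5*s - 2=5*s - 4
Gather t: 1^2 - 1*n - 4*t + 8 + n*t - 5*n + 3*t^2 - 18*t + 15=-6*n + 3*t^2 + t*(n - 22) + 24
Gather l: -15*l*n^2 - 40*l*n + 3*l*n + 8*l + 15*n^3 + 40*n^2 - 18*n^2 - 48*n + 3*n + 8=l*(-15*n^2 - 37*n + 8) + 15*n^3 + 22*n^2 - 45*n + 8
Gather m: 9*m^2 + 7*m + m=9*m^2 + 8*m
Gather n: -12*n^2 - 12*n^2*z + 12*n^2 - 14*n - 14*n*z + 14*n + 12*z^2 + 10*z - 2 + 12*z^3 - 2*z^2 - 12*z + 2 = -12*n^2*z - 14*n*z + 12*z^3 + 10*z^2 - 2*z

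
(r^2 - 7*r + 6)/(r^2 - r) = (r - 6)/r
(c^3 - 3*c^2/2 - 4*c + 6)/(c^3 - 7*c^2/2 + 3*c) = (c + 2)/c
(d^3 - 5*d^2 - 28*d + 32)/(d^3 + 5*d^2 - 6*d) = (d^2 - 4*d - 32)/(d*(d + 6))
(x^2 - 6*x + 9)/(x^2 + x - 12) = (x - 3)/(x + 4)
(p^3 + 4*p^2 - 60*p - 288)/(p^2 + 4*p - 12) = (p^2 - 2*p - 48)/(p - 2)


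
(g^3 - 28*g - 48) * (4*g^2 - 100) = 4*g^5 - 212*g^3 - 192*g^2 + 2800*g + 4800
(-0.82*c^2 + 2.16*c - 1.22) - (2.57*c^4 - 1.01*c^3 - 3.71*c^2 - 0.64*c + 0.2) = -2.57*c^4 + 1.01*c^3 + 2.89*c^2 + 2.8*c - 1.42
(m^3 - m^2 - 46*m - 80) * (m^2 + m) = m^5 - 47*m^3 - 126*m^2 - 80*m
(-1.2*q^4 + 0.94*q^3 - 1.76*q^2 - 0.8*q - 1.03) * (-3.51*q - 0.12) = 4.212*q^5 - 3.1554*q^4 + 6.0648*q^3 + 3.0192*q^2 + 3.7113*q + 0.1236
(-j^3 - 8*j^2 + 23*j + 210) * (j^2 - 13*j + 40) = -j^5 + 5*j^4 + 87*j^3 - 409*j^2 - 1810*j + 8400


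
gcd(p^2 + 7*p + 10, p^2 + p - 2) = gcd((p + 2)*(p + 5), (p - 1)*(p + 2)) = p + 2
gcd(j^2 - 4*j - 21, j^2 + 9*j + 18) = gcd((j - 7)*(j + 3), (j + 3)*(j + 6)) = j + 3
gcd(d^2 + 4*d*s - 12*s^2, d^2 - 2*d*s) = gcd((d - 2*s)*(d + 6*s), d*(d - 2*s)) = -d + 2*s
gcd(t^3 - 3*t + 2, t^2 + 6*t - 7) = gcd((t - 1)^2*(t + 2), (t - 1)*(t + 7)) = t - 1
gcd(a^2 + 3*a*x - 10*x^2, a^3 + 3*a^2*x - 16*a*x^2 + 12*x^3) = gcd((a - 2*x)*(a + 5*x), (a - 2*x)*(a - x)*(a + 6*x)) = -a + 2*x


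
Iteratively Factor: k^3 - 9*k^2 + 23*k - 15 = (k - 3)*(k^2 - 6*k + 5) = (k - 3)*(k - 1)*(k - 5)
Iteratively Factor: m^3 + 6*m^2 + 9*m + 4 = (m + 1)*(m^2 + 5*m + 4) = (m + 1)*(m + 4)*(m + 1)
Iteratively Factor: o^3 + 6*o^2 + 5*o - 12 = (o - 1)*(o^2 + 7*o + 12) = (o - 1)*(o + 4)*(o + 3)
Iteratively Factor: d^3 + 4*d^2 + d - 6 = (d + 2)*(d^2 + 2*d - 3) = (d - 1)*(d + 2)*(d + 3)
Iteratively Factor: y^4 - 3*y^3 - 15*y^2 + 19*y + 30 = (y + 1)*(y^3 - 4*y^2 - 11*y + 30) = (y - 5)*(y + 1)*(y^2 + y - 6) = (y - 5)*(y + 1)*(y + 3)*(y - 2)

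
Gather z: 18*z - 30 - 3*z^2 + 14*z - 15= -3*z^2 + 32*z - 45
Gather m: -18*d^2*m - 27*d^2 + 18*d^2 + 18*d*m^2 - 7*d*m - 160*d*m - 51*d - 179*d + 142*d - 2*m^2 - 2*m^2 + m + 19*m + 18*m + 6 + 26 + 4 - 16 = -9*d^2 - 88*d + m^2*(18*d - 4) + m*(-18*d^2 - 167*d + 38) + 20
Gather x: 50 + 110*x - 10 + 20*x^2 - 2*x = 20*x^2 + 108*x + 40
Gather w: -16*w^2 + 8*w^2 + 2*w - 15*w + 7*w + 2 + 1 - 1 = -8*w^2 - 6*w + 2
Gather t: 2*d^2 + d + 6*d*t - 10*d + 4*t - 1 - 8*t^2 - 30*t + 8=2*d^2 - 9*d - 8*t^2 + t*(6*d - 26) + 7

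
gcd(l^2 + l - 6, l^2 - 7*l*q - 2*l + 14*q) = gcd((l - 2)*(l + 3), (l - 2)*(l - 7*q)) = l - 2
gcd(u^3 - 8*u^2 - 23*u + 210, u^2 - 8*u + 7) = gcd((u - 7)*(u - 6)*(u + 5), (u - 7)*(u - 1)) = u - 7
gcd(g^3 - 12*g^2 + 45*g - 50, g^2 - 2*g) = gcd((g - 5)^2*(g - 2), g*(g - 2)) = g - 2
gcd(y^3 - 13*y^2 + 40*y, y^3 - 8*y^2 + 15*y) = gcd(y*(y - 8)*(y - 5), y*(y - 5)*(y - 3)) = y^2 - 5*y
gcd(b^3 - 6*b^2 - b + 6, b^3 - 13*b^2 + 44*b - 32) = b - 1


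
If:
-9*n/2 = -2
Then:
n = 4/9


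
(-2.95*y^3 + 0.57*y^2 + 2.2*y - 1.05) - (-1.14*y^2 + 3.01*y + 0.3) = -2.95*y^3 + 1.71*y^2 - 0.81*y - 1.35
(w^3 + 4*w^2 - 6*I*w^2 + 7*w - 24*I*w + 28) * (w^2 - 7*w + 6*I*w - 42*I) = w^5 - 3*w^4 + 15*w^3 - 129*w^2 + 42*I*w^2 - 1204*w - 126*I*w - 1176*I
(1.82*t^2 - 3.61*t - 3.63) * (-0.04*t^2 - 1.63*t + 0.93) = -0.0728*t^4 - 2.8222*t^3 + 7.7221*t^2 + 2.5596*t - 3.3759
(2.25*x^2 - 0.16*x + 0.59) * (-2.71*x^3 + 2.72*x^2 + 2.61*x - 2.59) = -6.0975*x^5 + 6.5536*x^4 + 3.8384*x^3 - 4.6403*x^2 + 1.9543*x - 1.5281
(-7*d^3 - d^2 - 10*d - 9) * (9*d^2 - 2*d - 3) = -63*d^5 + 5*d^4 - 67*d^3 - 58*d^2 + 48*d + 27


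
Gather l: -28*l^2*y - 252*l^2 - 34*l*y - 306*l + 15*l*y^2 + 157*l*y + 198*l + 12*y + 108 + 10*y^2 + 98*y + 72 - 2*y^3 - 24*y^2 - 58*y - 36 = l^2*(-28*y - 252) + l*(15*y^2 + 123*y - 108) - 2*y^3 - 14*y^2 + 52*y + 144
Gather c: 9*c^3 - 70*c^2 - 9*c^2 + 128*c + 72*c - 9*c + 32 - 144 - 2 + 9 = 9*c^3 - 79*c^2 + 191*c - 105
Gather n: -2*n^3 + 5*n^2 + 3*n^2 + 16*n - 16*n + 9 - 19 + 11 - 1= -2*n^3 + 8*n^2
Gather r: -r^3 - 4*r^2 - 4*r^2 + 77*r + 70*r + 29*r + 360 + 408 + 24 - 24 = -r^3 - 8*r^2 + 176*r + 768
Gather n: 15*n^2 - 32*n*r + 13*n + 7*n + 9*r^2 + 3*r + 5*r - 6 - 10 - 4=15*n^2 + n*(20 - 32*r) + 9*r^2 + 8*r - 20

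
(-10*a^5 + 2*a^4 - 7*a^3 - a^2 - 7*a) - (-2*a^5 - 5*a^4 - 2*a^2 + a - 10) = -8*a^5 + 7*a^4 - 7*a^3 + a^2 - 8*a + 10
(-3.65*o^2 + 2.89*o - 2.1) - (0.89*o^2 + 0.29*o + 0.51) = -4.54*o^2 + 2.6*o - 2.61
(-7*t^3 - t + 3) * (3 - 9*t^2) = 63*t^5 - 12*t^3 - 27*t^2 - 3*t + 9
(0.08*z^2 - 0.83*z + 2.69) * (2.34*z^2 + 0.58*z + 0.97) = 0.1872*z^4 - 1.8958*z^3 + 5.8908*z^2 + 0.7551*z + 2.6093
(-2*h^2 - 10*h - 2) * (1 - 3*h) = 6*h^3 + 28*h^2 - 4*h - 2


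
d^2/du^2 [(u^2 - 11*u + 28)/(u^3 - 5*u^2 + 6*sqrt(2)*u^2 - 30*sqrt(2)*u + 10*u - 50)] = 2*(-((2*u - 11)*(3*u^2 - 10*u + 12*sqrt(2)*u - 30*sqrt(2) + 10) + (3*u - 5 + 6*sqrt(2))*(u^2 - 11*u + 28))*(u^3 - 5*u^2 + 6*sqrt(2)*u^2 - 30*sqrt(2)*u + 10*u - 50) + (u^2 - 11*u + 28)*(3*u^2 - 10*u + 12*sqrt(2)*u - 30*sqrt(2) + 10)^2 + (u^3 - 5*u^2 + 6*sqrt(2)*u^2 - 30*sqrt(2)*u + 10*u - 50)^2)/(u^3 - 5*u^2 + 6*sqrt(2)*u^2 - 30*sqrt(2)*u + 10*u - 50)^3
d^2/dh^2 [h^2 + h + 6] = 2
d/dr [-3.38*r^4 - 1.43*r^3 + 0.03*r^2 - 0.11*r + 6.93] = -13.52*r^3 - 4.29*r^2 + 0.06*r - 0.11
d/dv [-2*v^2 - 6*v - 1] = -4*v - 6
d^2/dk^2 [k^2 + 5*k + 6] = 2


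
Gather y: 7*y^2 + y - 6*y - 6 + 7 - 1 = 7*y^2 - 5*y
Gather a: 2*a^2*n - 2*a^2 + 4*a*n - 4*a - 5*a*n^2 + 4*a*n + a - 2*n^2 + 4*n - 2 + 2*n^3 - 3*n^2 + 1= a^2*(2*n - 2) + a*(-5*n^2 + 8*n - 3) + 2*n^3 - 5*n^2 + 4*n - 1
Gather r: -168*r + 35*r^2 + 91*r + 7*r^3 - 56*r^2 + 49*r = 7*r^3 - 21*r^2 - 28*r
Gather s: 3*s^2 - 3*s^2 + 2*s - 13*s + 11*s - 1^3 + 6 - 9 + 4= 0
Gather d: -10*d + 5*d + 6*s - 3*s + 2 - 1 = -5*d + 3*s + 1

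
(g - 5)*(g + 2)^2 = g^3 - g^2 - 16*g - 20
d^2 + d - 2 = (d - 1)*(d + 2)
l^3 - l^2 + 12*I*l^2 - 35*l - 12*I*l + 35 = (l - 1)*(l + 5*I)*(l + 7*I)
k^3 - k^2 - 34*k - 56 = (k - 7)*(k + 2)*(k + 4)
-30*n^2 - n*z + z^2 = (-6*n + z)*(5*n + z)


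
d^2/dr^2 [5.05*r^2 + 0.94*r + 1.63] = 10.1000000000000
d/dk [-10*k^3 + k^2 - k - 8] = -30*k^2 + 2*k - 1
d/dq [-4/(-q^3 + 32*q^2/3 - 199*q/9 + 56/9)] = 36*(-27*q^2 + 192*q - 199)/(9*q^3 - 96*q^2 + 199*q - 56)^2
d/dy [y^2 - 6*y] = 2*y - 6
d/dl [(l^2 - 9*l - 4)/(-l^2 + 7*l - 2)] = 2*(-l^2 - 6*l + 23)/(l^4 - 14*l^3 + 53*l^2 - 28*l + 4)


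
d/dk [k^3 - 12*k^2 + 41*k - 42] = 3*k^2 - 24*k + 41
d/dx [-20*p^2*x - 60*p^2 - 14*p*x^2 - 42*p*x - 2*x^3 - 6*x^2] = -20*p^2 - 28*p*x - 42*p - 6*x^2 - 12*x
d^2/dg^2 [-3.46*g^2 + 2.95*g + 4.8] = -6.92000000000000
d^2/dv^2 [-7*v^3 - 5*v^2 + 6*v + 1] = -42*v - 10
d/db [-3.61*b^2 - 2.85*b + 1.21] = -7.22*b - 2.85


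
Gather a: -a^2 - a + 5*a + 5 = -a^2 + 4*a + 5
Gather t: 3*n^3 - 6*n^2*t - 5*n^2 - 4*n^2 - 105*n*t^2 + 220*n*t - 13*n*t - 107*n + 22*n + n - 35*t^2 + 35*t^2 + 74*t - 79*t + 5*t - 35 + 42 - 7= 3*n^3 - 9*n^2 - 105*n*t^2 - 84*n + t*(-6*n^2 + 207*n)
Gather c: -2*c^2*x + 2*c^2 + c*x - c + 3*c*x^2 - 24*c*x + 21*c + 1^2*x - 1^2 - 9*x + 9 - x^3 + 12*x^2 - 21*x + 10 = c^2*(2 - 2*x) + c*(3*x^2 - 23*x + 20) - x^3 + 12*x^2 - 29*x + 18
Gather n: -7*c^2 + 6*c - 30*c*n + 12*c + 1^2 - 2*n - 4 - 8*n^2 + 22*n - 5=-7*c^2 + 18*c - 8*n^2 + n*(20 - 30*c) - 8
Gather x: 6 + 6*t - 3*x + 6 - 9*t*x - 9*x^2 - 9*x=6*t - 9*x^2 + x*(-9*t - 12) + 12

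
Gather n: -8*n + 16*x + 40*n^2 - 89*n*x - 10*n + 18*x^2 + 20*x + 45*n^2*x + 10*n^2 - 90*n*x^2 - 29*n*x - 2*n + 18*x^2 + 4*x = n^2*(45*x + 50) + n*(-90*x^2 - 118*x - 20) + 36*x^2 + 40*x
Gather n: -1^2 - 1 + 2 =0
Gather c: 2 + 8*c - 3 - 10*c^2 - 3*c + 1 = -10*c^2 + 5*c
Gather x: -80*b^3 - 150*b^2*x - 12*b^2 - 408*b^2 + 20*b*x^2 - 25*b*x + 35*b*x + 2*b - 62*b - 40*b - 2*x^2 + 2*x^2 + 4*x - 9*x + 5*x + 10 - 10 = -80*b^3 - 420*b^2 + 20*b*x^2 - 100*b + x*(-150*b^2 + 10*b)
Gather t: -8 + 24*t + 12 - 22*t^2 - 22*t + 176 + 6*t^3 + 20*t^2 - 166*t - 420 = 6*t^3 - 2*t^2 - 164*t - 240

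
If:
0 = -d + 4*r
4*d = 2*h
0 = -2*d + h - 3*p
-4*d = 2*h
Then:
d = 0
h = 0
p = 0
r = 0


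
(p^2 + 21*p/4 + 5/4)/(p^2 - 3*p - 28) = (4*p^2 + 21*p + 5)/(4*(p^2 - 3*p - 28))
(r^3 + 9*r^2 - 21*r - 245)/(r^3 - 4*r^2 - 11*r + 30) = (r^2 + 14*r + 49)/(r^2 + r - 6)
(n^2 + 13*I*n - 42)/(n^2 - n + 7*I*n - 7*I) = (n + 6*I)/(n - 1)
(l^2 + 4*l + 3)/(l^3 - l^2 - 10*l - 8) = (l + 3)/(l^2 - 2*l - 8)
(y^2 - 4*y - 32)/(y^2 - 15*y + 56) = (y + 4)/(y - 7)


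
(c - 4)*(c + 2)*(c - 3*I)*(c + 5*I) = c^4 - 2*c^3 + 2*I*c^3 + 7*c^2 - 4*I*c^2 - 30*c - 16*I*c - 120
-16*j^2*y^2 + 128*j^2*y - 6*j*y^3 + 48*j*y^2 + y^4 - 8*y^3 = y*(-8*j + y)*(2*j + y)*(y - 8)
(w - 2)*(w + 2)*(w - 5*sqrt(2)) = w^3 - 5*sqrt(2)*w^2 - 4*w + 20*sqrt(2)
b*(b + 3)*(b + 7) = b^3 + 10*b^2 + 21*b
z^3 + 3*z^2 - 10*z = z*(z - 2)*(z + 5)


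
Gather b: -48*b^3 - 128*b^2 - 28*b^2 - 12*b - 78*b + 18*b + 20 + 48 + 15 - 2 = -48*b^3 - 156*b^2 - 72*b + 81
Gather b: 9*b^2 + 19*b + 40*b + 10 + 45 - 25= 9*b^2 + 59*b + 30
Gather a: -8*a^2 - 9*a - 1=-8*a^2 - 9*a - 1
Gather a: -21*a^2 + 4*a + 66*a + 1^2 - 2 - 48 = -21*a^2 + 70*a - 49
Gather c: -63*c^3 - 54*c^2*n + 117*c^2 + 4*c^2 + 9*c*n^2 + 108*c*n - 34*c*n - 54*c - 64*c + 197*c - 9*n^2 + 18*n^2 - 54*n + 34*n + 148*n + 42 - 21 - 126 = -63*c^3 + c^2*(121 - 54*n) + c*(9*n^2 + 74*n + 79) + 9*n^2 + 128*n - 105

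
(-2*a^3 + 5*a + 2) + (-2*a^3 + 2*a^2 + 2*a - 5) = -4*a^3 + 2*a^2 + 7*a - 3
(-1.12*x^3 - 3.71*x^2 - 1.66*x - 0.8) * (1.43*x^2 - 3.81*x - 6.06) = -1.6016*x^5 - 1.0381*x^4 + 18.5485*x^3 + 27.6632*x^2 + 13.1076*x + 4.848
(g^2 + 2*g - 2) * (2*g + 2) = 2*g^3 + 6*g^2 - 4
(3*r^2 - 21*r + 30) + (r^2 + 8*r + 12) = 4*r^2 - 13*r + 42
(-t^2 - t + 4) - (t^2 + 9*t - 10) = -2*t^2 - 10*t + 14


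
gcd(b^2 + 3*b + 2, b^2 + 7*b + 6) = b + 1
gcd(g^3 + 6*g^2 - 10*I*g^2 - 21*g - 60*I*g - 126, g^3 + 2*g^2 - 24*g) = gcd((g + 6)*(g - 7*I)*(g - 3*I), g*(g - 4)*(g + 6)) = g + 6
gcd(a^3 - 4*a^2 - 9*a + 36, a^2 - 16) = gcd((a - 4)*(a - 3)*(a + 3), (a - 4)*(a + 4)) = a - 4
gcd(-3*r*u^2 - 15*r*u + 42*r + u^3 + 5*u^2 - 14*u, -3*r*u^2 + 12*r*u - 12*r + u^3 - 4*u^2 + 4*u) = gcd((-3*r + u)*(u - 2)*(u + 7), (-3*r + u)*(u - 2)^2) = 3*r*u - 6*r - u^2 + 2*u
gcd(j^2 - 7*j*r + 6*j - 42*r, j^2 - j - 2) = 1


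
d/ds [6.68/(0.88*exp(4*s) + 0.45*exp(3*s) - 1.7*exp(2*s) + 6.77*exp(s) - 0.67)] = (-23.5136*exp(3*s) - 9.018*exp(2*s) + 22.712*exp(s) - 45.2236)*exp(s)/(0.88*exp(4*s) + 0.45*exp(3*s) - 1.7*exp(2*s) + 6.77*exp(s) - 0.67)^2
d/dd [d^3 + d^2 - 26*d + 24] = 3*d^2 + 2*d - 26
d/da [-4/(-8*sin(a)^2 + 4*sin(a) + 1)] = 16*(1 - 4*sin(a))*cos(a)/(-8*sin(a)^2 + 4*sin(a) + 1)^2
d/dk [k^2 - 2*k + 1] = 2*k - 2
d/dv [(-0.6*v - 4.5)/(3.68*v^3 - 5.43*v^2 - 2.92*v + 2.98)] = (4.416*v^3 + 46.422*v^2 - 48.87*v - 14.928)/(13.5424*v^6 - 39.9648*v^5 + 7.9937*v^4 + 53.644*v^3 - 23.8364*v^2 - 17.4032*v + 8.8804)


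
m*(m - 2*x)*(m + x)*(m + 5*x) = m^4 + 4*m^3*x - 7*m^2*x^2 - 10*m*x^3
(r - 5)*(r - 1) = r^2 - 6*r + 5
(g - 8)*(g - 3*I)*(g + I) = g^3 - 8*g^2 - 2*I*g^2 + 3*g + 16*I*g - 24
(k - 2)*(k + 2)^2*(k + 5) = k^4 + 7*k^3 + 6*k^2 - 28*k - 40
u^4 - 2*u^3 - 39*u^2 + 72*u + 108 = (u - 6)*(u - 3)*(u + 1)*(u + 6)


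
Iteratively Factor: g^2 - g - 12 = (g + 3)*(g - 4)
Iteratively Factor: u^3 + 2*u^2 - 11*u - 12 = (u + 1)*(u^2 + u - 12) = (u - 3)*(u + 1)*(u + 4)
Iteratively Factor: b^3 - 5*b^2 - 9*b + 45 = (b + 3)*(b^2 - 8*b + 15) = (b - 5)*(b + 3)*(b - 3)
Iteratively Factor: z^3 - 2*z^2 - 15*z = (z - 5)*(z^2 + 3*z) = (z - 5)*(z + 3)*(z)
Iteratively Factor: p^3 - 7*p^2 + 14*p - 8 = (p - 1)*(p^2 - 6*p + 8) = (p - 4)*(p - 1)*(p - 2)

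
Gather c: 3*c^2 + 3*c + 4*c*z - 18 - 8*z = 3*c^2 + c*(4*z + 3) - 8*z - 18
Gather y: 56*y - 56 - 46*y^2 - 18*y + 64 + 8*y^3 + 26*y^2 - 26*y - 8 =8*y^3 - 20*y^2 + 12*y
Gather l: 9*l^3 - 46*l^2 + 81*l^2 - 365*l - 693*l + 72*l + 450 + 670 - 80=9*l^3 + 35*l^2 - 986*l + 1040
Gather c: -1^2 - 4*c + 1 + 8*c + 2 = 4*c + 2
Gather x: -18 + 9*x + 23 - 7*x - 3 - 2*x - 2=0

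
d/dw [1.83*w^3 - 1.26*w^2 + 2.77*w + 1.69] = 5.49*w^2 - 2.52*w + 2.77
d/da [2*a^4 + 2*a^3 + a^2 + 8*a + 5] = 8*a^3 + 6*a^2 + 2*a + 8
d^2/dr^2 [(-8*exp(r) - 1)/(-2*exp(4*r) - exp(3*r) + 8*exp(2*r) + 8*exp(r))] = (288*exp(7*r) + 240*exp(6*r) - 178*exp(5*r) + 777*exp(4*r) + 696*exp(3*r) - 272*exp(2*r) + 192*exp(r) + 64)*exp(-r)/(8*exp(9*r) + 12*exp(8*r) - 90*exp(7*r) - 191*exp(6*r) + 264*exp(5*r) + 936*exp(4*r) + 256*exp(3*r) - 1344*exp(2*r) - 1536*exp(r) - 512)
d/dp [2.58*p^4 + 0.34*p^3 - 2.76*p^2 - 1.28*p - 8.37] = 10.32*p^3 + 1.02*p^2 - 5.52*p - 1.28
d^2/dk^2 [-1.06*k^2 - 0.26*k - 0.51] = -2.12000000000000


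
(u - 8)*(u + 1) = u^2 - 7*u - 8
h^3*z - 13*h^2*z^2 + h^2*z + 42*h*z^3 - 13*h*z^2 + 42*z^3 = (h - 7*z)*(h - 6*z)*(h*z + z)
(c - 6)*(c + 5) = c^2 - c - 30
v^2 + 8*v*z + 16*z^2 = (v + 4*z)^2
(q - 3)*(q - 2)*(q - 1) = q^3 - 6*q^2 + 11*q - 6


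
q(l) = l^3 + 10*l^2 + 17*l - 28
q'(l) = 3*l^2 + 20*l + 17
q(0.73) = -9.87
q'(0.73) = 33.20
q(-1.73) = -32.66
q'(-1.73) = -8.62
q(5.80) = 602.11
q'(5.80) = 233.92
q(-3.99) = -0.15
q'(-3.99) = -15.04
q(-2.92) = -17.27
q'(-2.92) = -15.82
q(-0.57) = -34.63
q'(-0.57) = 6.57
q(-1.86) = -31.46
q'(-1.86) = -9.82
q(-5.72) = 14.79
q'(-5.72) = 0.76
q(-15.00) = -1408.00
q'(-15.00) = 392.00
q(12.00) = 3344.00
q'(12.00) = 689.00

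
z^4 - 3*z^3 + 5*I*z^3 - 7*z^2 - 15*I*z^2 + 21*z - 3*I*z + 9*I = (z - 3)*(z + I)^2*(z + 3*I)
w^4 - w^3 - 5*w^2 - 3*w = w*(w - 3)*(w + 1)^2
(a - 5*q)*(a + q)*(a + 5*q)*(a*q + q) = a^4*q + a^3*q^2 + a^3*q - 25*a^2*q^3 + a^2*q^2 - 25*a*q^4 - 25*a*q^3 - 25*q^4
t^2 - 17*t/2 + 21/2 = (t - 7)*(t - 3/2)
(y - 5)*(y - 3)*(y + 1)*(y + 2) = y^4 - 5*y^3 - 7*y^2 + 29*y + 30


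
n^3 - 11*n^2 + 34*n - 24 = (n - 6)*(n - 4)*(n - 1)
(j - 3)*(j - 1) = j^2 - 4*j + 3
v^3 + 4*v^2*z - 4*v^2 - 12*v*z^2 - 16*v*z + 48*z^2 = (v - 4)*(v - 2*z)*(v + 6*z)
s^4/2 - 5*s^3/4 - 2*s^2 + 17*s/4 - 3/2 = (s/2 + 1)*(s - 3)*(s - 1)*(s - 1/2)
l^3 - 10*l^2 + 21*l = l*(l - 7)*(l - 3)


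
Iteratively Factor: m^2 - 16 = (m - 4)*(m + 4)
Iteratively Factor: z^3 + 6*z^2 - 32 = (z + 4)*(z^2 + 2*z - 8) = (z + 4)^2*(z - 2)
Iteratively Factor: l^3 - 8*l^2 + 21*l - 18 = (l - 2)*(l^2 - 6*l + 9) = (l - 3)*(l - 2)*(l - 3)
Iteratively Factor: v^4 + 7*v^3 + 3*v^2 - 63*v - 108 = (v + 3)*(v^3 + 4*v^2 - 9*v - 36) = (v - 3)*(v + 3)*(v^2 + 7*v + 12) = (v - 3)*(v + 3)*(v + 4)*(v + 3)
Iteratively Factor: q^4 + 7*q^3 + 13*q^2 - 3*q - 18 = (q - 1)*(q^3 + 8*q^2 + 21*q + 18) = (q - 1)*(q + 3)*(q^2 + 5*q + 6) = (q - 1)*(q + 3)^2*(q + 2)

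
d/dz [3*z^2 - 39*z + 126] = 6*z - 39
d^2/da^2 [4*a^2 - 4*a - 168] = 8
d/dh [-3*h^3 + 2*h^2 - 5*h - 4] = -9*h^2 + 4*h - 5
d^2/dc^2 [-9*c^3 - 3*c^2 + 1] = -54*c - 6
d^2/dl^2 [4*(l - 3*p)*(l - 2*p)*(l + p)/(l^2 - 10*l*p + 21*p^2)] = 320*p^2/(l^3 - 21*l^2*p + 147*l*p^2 - 343*p^3)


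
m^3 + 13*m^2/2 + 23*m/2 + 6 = (m + 1)*(m + 3/2)*(m + 4)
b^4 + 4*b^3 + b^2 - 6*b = b*(b - 1)*(b + 2)*(b + 3)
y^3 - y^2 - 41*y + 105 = (y - 5)*(y - 3)*(y + 7)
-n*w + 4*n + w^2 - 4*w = (-n + w)*(w - 4)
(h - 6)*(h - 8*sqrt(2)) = h^2 - 8*sqrt(2)*h - 6*h + 48*sqrt(2)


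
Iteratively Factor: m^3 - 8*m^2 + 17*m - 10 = (m - 1)*(m^2 - 7*m + 10) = (m - 5)*(m - 1)*(m - 2)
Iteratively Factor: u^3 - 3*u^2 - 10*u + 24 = (u - 4)*(u^2 + u - 6) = (u - 4)*(u + 3)*(u - 2)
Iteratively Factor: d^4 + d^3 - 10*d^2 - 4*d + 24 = (d + 2)*(d^3 - d^2 - 8*d + 12) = (d - 2)*(d + 2)*(d^2 + d - 6) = (d - 2)*(d + 2)*(d + 3)*(d - 2)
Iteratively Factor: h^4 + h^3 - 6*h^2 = (h - 2)*(h^3 + 3*h^2) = h*(h - 2)*(h^2 + 3*h) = h^2*(h - 2)*(h + 3)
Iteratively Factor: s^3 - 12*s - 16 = (s + 2)*(s^2 - 2*s - 8) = (s + 2)^2*(s - 4)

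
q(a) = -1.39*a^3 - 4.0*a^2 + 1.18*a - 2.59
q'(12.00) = -695.30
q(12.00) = -2966.35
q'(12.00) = -695.30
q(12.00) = -2966.35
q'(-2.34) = -2.93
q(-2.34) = -9.44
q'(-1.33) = 4.44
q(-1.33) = -7.96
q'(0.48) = -3.62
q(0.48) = -3.10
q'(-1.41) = 4.17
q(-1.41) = -8.31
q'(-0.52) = 4.21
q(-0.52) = -4.09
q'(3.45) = -76.05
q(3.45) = -103.21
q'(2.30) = -39.28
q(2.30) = -37.95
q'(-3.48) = -21.48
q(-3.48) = 3.44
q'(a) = -4.17*a^2 - 8.0*a + 1.18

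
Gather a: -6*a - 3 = -6*a - 3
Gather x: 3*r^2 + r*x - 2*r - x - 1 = 3*r^2 - 2*r + x*(r - 1) - 1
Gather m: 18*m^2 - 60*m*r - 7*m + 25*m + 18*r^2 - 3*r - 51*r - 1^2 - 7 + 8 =18*m^2 + m*(18 - 60*r) + 18*r^2 - 54*r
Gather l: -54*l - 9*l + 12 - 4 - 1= 7 - 63*l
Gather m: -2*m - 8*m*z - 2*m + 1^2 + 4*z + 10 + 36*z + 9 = m*(-8*z - 4) + 40*z + 20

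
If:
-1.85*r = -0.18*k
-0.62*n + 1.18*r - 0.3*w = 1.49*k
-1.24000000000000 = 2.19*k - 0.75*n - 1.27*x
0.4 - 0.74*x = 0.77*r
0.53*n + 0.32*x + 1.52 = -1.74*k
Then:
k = -0.62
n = -1.19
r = -0.06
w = 5.31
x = 0.60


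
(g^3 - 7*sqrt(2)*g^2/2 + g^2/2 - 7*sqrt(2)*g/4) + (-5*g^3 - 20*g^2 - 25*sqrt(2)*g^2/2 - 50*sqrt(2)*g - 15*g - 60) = -4*g^3 - 16*sqrt(2)*g^2 - 39*g^2/2 - 207*sqrt(2)*g/4 - 15*g - 60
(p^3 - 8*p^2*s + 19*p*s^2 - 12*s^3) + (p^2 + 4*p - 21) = p^3 - 8*p^2*s + p^2 + 19*p*s^2 + 4*p - 12*s^3 - 21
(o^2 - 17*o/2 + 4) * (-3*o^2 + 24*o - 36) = -3*o^4 + 99*o^3/2 - 252*o^2 + 402*o - 144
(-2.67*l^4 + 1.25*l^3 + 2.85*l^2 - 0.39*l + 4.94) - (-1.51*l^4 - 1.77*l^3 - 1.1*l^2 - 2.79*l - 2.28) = -1.16*l^4 + 3.02*l^3 + 3.95*l^2 + 2.4*l + 7.22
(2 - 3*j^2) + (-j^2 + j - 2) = -4*j^2 + j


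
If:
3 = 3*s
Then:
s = 1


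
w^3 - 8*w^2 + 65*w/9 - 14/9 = (w - 7)*(w - 2/3)*(w - 1/3)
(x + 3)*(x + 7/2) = x^2 + 13*x/2 + 21/2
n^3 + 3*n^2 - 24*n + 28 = (n - 2)^2*(n + 7)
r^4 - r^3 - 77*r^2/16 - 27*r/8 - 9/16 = (r - 3)*(r + 1/4)*(r + 3/4)*(r + 1)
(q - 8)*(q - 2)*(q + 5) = q^3 - 5*q^2 - 34*q + 80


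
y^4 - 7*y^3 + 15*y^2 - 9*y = y*(y - 3)^2*(y - 1)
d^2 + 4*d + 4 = (d + 2)^2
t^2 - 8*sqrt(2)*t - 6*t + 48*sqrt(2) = (t - 6)*(t - 8*sqrt(2))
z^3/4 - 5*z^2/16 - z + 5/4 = (z/4 + 1/2)*(z - 2)*(z - 5/4)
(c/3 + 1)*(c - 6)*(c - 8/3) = c^3/3 - 17*c^2/9 - 10*c/3 + 16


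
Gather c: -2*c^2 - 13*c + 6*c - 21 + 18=-2*c^2 - 7*c - 3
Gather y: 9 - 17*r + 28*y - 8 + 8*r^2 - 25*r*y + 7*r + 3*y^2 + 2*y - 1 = 8*r^2 - 10*r + 3*y^2 + y*(30 - 25*r)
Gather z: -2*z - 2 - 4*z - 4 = -6*z - 6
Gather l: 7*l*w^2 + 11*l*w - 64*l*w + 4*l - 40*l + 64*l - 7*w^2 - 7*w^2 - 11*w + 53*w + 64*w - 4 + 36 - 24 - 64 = l*(7*w^2 - 53*w + 28) - 14*w^2 + 106*w - 56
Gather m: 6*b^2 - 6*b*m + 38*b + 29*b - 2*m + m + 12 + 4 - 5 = 6*b^2 + 67*b + m*(-6*b - 1) + 11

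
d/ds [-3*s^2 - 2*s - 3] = -6*s - 2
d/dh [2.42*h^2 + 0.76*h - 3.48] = 4.84*h + 0.76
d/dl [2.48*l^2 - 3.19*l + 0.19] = 4.96*l - 3.19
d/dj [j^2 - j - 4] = 2*j - 1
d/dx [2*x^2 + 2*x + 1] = 4*x + 2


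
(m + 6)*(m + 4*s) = m^2 + 4*m*s + 6*m + 24*s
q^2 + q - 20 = (q - 4)*(q + 5)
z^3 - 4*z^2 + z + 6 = (z - 3)*(z - 2)*(z + 1)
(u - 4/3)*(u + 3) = u^2 + 5*u/3 - 4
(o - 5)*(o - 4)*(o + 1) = o^3 - 8*o^2 + 11*o + 20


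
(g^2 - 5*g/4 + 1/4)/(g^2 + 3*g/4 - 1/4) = (g - 1)/(g + 1)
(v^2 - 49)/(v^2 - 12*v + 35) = (v + 7)/(v - 5)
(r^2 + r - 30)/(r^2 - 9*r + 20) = (r + 6)/(r - 4)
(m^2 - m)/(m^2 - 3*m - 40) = m*(1 - m)/(-m^2 + 3*m + 40)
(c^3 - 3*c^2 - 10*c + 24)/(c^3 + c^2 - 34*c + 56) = (c + 3)/(c + 7)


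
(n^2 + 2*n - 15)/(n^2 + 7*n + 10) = (n - 3)/(n + 2)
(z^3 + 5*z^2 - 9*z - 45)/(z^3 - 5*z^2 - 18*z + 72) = (z^2 + 8*z + 15)/(z^2 - 2*z - 24)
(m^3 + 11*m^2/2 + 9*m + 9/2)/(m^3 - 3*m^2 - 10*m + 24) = (2*m^2 + 5*m + 3)/(2*(m^2 - 6*m + 8))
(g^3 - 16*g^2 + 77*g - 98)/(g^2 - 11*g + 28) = (g^2 - 9*g + 14)/(g - 4)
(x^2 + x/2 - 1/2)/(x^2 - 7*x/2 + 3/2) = (x + 1)/(x - 3)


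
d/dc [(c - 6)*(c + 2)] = 2*c - 4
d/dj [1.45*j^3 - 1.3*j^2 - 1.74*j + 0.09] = 4.35*j^2 - 2.6*j - 1.74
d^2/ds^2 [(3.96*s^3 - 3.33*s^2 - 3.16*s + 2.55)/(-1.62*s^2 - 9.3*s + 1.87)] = (-2.8421709430404e-14*s^5 - 1.13686837721616e-13*s^4 - 792.747*s^3 + 433.584252*s^2 - 256.15872*s - 323.348466)/(4.251528*s^6 + 73.22076*s^5 + 405.618516*s^4 + 635.31648*s^3 - 468.213966*s^2 + 97.56351*s - 6.539203)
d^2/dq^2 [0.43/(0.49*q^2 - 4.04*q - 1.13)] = (0.206486*q^2 - 1.702456*q - 0.43*(0.98*q - 4.04)*(1.96*q - 8.08) - 0.476182)/(-0.49*q^2 + 4.04*q + 1.13)^3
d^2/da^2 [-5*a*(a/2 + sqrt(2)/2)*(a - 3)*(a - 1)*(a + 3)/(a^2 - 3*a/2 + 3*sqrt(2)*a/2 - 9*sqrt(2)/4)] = 20*(-24*a^7 - 104*sqrt(2)*a^6 + 104*a^6 - 432*a^5 + 450*sqrt(2)*a^5 - 729*sqrt(2)*a^4 + 1296*a^4 - 1548*a^3 + 684*sqrt(2)*a^3 - 405*sqrt(2)*a^2 + 162*a^2 + 243*sqrt(2)*a + 1215*a - 243 + 243*sqrt(2))/(32*a^6 - 144*a^5 + 144*sqrt(2)*a^5 - 648*sqrt(2)*a^4 + 648*a^4 - 2052*a^3 + 1188*sqrt(2)*a^3 - 1458*sqrt(2)*a^2 + 2916*a^2 - 1458*a + 1458*sqrt(2)*a - 729*sqrt(2))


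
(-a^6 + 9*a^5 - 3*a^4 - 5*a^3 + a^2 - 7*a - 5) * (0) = 0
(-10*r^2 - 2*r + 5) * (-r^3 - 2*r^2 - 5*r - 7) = 10*r^5 + 22*r^4 + 49*r^3 + 70*r^2 - 11*r - 35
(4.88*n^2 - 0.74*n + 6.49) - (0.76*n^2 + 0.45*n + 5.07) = 4.12*n^2 - 1.19*n + 1.42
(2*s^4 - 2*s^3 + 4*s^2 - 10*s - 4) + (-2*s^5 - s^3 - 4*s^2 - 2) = -2*s^5 + 2*s^4 - 3*s^3 - 10*s - 6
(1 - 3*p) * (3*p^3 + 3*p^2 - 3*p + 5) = -9*p^4 - 6*p^3 + 12*p^2 - 18*p + 5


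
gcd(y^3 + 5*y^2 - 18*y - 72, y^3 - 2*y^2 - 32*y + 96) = y^2 + 2*y - 24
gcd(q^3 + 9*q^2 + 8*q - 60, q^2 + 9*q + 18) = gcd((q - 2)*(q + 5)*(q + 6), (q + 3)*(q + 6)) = q + 6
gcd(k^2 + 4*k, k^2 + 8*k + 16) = k + 4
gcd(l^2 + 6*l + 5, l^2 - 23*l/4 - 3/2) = 1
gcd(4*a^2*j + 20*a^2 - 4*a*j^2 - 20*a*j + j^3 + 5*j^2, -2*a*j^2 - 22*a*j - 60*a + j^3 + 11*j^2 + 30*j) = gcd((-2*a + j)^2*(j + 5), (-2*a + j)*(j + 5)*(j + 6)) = 2*a*j + 10*a - j^2 - 5*j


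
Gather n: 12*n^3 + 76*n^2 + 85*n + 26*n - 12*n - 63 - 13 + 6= 12*n^3 + 76*n^2 + 99*n - 70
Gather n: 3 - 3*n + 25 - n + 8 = 36 - 4*n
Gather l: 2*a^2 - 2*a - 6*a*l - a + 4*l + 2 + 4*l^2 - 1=2*a^2 - 3*a + 4*l^2 + l*(4 - 6*a) + 1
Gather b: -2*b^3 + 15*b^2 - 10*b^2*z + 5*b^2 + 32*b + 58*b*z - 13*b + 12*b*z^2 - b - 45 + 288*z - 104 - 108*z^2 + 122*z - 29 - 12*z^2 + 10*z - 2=-2*b^3 + b^2*(20 - 10*z) + b*(12*z^2 + 58*z + 18) - 120*z^2 + 420*z - 180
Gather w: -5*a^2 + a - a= -5*a^2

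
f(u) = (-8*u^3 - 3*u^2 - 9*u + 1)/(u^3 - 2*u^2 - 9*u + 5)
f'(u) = (-24*u^2 - 6*u - 9)/(u^3 - 2*u^2 - 9*u + 5) + (-3*u^2 + 4*u + 9)*(-8*u^3 - 3*u^2 - 9*u + 1)/(u^3 - 2*u^2 - 9*u + 5)^2 = (19*u^4 + 162*u^3 - 114*u^2 - 26*u - 36)/(u^6 - 4*u^5 - 14*u^4 + 46*u^3 + 61*u^2 - 90*u + 25)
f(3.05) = 22.18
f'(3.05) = 31.49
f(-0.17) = 0.38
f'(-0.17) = -0.85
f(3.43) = 42.89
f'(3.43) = 94.10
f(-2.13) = 15.44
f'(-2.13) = -56.66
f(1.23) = 4.08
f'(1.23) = 2.00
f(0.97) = 3.80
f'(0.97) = -0.17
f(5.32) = -26.16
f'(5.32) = 13.88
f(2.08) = 7.68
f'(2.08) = 6.88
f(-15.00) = -7.18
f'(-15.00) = 0.03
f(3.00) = 20.69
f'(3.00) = 28.24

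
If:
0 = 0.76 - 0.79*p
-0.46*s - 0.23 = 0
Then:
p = 0.96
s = -0.50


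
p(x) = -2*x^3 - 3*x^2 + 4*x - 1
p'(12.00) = -932.00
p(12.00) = -3841.00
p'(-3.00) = -32.00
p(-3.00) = 14.00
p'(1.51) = -18.74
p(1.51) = -8.69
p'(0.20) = 2.56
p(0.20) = -0.34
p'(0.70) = -3.14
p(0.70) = -0.36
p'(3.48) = -89.54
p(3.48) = -107.70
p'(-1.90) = -6.26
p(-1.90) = -5.71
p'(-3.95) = -65.92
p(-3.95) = 59.65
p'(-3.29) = -41.20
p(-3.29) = 24.59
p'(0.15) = 2.96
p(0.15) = -0.47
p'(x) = -6*x^2 - 6*x + 4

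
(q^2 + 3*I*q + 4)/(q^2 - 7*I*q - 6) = (q + 4*I)/(q - 6*I)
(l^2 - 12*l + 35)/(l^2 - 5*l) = (l - 7)/l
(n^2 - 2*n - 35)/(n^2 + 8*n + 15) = (n - 7)/(n + 3)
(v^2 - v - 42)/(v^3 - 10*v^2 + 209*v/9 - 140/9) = 9*(v + 6)/(9*v^2 - 27*v + 20)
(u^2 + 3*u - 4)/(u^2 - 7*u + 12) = (u^2 + 3*u - 4)/(u^2 - 7*u + 12)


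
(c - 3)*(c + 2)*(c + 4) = c^3 + 3*c^2 - 10*c - 24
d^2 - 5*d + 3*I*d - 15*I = (d - 5)*(d + 3*I)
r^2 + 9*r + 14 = (r + 2)*(r + 7)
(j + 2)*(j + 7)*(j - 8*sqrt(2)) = j^3 - 8*sqrt(2)*j^2 + 9*j^2 - 72*sqrt(2)*j + 14*j - 112*sqrt(2)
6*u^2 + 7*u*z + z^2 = (u + z)*(6*u + z)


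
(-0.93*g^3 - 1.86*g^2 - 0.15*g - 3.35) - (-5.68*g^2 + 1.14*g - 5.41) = -0.93*g^3 + 3.82*g^2 - 1.29*g + 2.06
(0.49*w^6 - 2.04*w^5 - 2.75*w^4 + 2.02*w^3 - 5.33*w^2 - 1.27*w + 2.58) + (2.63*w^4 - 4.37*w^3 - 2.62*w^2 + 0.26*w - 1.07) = 0.49*w^6 - 2.04*w^5 - 0.12*w^4 - 2.35*w^3 - 7.95*w^2 - 1.01*w + 1.51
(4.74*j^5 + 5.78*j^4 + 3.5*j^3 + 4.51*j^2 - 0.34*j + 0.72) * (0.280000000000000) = 1.3272*j^5 + 1.6184*j^4 + 0.98*j^3 + 1.2628*j^2 - 0.0952*j + 0.2016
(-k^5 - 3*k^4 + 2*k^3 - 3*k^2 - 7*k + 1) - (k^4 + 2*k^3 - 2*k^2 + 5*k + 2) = -k^5 - 4*k^4 - k^2 - 12*k - 1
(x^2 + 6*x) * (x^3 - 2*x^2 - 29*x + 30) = x^5 + 4*x^4 - 41*x^3 - 144*x^2 + 180*x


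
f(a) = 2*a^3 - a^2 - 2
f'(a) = 6*a^2 - 2*a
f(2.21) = 14.70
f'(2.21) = 24.88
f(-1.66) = -13.90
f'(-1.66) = 19.85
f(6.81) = 583.27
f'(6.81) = 264.64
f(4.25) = 133.47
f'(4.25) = 99.88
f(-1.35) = -8.74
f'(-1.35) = 13.64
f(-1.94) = -20.37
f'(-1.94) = 26.46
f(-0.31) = -2.16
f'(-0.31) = 1.20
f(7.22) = 698.61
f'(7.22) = 298.33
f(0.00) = -2.00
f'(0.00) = 0.00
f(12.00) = 3310.00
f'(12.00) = 840.00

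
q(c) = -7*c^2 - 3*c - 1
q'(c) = -14*c - 3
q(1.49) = -21.01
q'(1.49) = -23.86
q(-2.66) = -42.55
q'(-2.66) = 34.24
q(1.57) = -22.96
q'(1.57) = -24.98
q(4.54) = -158.90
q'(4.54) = -66.56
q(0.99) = -10.83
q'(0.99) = -16.86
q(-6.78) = -302.44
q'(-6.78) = 91.92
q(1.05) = -11.87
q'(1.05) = -17.70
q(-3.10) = -58.97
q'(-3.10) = 40.40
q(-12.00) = -973.00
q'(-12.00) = 165.00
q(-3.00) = -55.00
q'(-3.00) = 39.00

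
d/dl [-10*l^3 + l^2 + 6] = 2*l*(1 - 15*l)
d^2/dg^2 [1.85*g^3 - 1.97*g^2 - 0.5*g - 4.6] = 11.1*g - 3.94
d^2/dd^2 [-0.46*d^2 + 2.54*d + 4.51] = -0.920000000000000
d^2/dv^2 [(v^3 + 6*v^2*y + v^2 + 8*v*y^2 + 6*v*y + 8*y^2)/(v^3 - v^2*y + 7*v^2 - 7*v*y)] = 2*(v^2*(3*v + 6*y + 1)*(v^2 - v*y + 7*v - 7*y)^2 - v*((3*v - y + 7)*(v^3 + 6*v^2*y + v^2 + 8*v*y^2 + 6*v*y + 8*y^2) + (3*v^2 - 2*v*y + 14*v - 7*y)*(3*v^2 + 12*v*y + 2*v + 8*y^2 + 6*y))*(v^2 - v*y + 7*v - 7*y) + (3*v^2 - 2*v*y + 14*v - 7*y)^2*(v^3 + 6*v^2*y + v^2 + 8*v*y^2 + 6*v*y + 8*y^2))/(v^3*(v^2 - v*y + 7*v - 7*y)^3)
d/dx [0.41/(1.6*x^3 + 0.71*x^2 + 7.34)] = x*(-1.968*x - 0.5822)/(1.6*x^3 + 0.71*x^2 + 7.34)^2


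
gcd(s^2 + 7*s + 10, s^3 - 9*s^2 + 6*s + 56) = s + 2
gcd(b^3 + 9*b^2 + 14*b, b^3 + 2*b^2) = b^2 + 2*b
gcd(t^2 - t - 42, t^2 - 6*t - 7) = t - 7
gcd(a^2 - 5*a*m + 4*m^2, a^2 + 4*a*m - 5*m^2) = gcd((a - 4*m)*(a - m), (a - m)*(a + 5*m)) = a - m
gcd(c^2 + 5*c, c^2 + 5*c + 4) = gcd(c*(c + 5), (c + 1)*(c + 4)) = 1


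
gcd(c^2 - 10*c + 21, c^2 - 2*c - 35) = c - 7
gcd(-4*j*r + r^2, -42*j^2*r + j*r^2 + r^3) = r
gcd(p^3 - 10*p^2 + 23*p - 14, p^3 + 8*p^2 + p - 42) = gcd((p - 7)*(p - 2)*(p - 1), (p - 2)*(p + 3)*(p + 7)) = p - 2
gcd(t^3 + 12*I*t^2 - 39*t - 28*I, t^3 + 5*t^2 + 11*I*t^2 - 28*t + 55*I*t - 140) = t^2 + 11*I*t - 28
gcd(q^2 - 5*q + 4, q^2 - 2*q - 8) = q - 4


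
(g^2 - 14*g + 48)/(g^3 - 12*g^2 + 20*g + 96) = 1/(g + 2)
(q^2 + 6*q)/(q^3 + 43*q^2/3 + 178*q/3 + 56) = 3*q/(3*q^2 + 25*q + 28)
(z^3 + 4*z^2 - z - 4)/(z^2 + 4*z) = z - 1/z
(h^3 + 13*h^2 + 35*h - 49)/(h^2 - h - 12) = (-h^3 - 13*h^2 - 35*h + 49)/(-h^2 + h + 12)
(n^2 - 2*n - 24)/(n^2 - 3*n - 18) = (n + 4)/(n + 3)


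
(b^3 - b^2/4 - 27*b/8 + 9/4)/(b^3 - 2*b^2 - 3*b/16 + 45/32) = 4*(4*b^2 + 5*b - 6)/(16*b^2 - 8*b - 15)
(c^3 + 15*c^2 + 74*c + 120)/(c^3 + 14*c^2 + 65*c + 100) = (c + 6)/(c + 5)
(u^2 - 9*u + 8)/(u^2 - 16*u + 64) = (u - 1)/(u - 8)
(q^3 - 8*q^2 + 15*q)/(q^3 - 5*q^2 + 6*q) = (q - 5)/(q - 2)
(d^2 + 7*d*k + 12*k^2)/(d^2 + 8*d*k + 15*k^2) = (d + 4*k)/(d + 5*k)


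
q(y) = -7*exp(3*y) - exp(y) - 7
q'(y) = -21*exp(3*y) - exp(y)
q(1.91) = -2169.54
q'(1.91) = -6474.11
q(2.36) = -8333.37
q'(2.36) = -24957.93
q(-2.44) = -7.09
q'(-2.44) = -0.10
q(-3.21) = -7.04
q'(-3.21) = -0.04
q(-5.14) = -7.01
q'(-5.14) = -0.01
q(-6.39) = -7.00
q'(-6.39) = -0.00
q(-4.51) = -7.01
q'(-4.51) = -0.01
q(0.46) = -36.41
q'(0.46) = -85.06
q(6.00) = -459620194.39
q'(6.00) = -1378859755.31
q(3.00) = -56748.67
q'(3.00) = -170184.85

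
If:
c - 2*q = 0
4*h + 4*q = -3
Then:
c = 2*q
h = -q - 3/4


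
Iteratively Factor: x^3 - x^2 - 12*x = (x - 4)*(x^2 + 3*x) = (x - 4)*(x + 3)*(x)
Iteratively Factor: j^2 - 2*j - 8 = (j - 4)*(j + 2)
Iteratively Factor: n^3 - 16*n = (n - 4)*(n^2 + 4*n) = n*(n - 4)*(n + 4)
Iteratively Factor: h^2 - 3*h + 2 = (h - 2)*(h - 1)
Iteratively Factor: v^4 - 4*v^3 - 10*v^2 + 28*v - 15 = (v + 3)*(v^3 - 7*v^2 + 11*v - 5) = (v - 1)*(v + 3)*(v^2 - 6*v + 5) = (v - 1)^2*(v + 3)*(v - 5)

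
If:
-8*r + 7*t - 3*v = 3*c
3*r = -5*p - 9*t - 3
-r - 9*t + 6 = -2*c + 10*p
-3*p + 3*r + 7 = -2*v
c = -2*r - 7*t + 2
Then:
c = 8194/621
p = 647/207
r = -6136/621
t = 760/621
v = 3314/207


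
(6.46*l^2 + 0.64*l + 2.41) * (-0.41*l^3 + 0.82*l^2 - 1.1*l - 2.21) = -2.6486*l^5 + 5.0348*l^4 - 7.5693*l^3 - 13.0044*l^2 - 4.0654*l - 5.3261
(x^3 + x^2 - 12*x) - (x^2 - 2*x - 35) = x^3 - 10*x + 35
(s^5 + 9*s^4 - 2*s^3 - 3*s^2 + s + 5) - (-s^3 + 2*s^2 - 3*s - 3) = s^5 + 9*s^4 - s^3 - 5*s^2 + 4*s + 8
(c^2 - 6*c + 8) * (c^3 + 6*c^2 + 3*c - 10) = c^5 - 25*c^3 + 20*c^2 + 84*c - 80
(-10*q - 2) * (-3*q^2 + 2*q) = 30*q^3 - 14*q^2 - 4*q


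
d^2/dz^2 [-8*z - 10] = 0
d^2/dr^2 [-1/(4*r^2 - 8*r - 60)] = (-r^2 + 2*r + 4*(r - 1)^2 + 15)/(2*(-r^2 + 2*r + 15)^3)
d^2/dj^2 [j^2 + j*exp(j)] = j*exp(j) + 2*exp(j) + 2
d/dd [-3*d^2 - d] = -6*d - 1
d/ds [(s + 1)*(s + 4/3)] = 2*s + 7/3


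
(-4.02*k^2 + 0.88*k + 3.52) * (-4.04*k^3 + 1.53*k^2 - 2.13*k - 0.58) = 16.2408*k^5 - 9.7058*k^4 - 4.3118*k^3 + 5.8428*k^2 - 8.008*k - 2.0416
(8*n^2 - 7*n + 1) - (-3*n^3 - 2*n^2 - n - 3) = 3*n^3 + 10*n^2 - 6*n + 4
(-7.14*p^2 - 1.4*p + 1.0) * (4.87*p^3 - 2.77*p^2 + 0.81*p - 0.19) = -34.7718*p^5 + 12.9598*p^4 + 2.9646*p^3 - 2.5474*p^2 + 1.076*p - 0.19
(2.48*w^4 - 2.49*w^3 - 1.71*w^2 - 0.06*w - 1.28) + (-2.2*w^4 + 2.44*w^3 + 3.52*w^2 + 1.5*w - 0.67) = 0.28*w^4 - 0.0500000000000003*w^3 + 1.81*w^2 + 1.44*w - 1.95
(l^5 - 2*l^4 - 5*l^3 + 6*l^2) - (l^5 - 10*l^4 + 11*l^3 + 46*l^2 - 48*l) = 8*l^4 - 16*l^3 - 40*l^2 + 48*l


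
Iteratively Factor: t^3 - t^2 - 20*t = (t + 4)*(t^2 - 5*t) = t*(t + 4)*(t - 5)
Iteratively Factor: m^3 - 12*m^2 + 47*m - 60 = (m - 5)*(m^2 - 7*m + 12) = (m - 5)*(m - 3)*(m - 4)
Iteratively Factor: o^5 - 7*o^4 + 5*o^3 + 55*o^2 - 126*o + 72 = (o - 2)*(o^4 - 5*o^3 - 5*o^2 + 45*o - 36) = (o - 3)*(o - 2)*(o^3 - 2*o^2 - 11*o + 12) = (o - 3)*(o - 2)*(o + 3)*(o^2 - 5*o + 4) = (o - 3)*(o - 2)*(o - 1)*(o + 3)*(o - 4)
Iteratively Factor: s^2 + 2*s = (s)*(s + 2)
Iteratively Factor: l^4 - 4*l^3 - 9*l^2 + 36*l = (l + 3)*(l^3 - 7*l^2 + 12*l) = (l - 3)*(l + 3)*(l^2 - 4*l) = (l - 4)*(l - 3)*(l + 3)*(l)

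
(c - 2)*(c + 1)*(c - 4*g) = c^3 - 4*c^2*g - c^2 + 4*c*g - 2*c + 8*g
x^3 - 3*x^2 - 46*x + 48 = (x - 8)*(x - 1)*(x + 6)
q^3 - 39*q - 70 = (q - 7)*(q + 2)*(q + 5)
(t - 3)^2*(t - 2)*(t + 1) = t^4 - 7*t^3 + 13*t^2 + 3*t - 18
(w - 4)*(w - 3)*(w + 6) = w^3 - w^2 - 30*w + 72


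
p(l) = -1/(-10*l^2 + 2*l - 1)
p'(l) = -(20*l - 2)/(-10*l^2 + 2*l - 1)^2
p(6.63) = 0.00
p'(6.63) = -0.00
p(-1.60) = 0.03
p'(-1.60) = 0.04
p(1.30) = 0.07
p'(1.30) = -0.10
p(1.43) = 0.05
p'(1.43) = -0.08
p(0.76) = 0.19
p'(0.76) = -0.48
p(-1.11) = 0.06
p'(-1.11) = 0.10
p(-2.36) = 0.02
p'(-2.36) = 0.01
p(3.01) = 0.01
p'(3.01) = -0.01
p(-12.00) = 0.00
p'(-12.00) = 0.00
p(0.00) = 1.00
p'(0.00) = 2.00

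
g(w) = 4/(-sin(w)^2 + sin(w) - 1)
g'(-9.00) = 2.66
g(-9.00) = -2.53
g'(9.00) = 1.12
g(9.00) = -5.28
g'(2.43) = -1.55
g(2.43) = -5.17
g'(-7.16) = -1.17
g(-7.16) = -1.70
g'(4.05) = 1.09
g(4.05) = -1.66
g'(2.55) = -0.67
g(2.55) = -5.31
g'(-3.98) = -1.99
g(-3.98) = -4.94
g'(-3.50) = 1.87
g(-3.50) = -5.18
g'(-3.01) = 3.80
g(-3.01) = -3.48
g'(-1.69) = 0.16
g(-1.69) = -1.34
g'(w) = 4*(2*sin(w)*cos(w) - cos(w))/(-sin(w)^2 + sin(w) - 1)^2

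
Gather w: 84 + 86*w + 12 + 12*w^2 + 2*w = 12*w^2 + 88*w + 96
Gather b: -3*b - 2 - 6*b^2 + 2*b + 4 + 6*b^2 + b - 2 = 0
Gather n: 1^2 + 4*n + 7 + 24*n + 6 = 28*n + 14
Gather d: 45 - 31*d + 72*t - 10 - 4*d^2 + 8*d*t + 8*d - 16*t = -4*d^2 + d*(8*t - 23) + 56*t + 35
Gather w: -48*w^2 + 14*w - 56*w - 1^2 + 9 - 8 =-48*w^2 - 42*w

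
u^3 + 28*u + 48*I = (u - 6*I)*(u + 2*I)*(u + 4*I)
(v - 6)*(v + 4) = v^2 - 2*v - 24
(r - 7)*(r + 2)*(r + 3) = r^3 - 2*r^2 - 29*r - 42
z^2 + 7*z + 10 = (z + 2)*(z + 5)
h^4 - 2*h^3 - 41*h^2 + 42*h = h*(h - 7)*(h - 1)*(h + 6)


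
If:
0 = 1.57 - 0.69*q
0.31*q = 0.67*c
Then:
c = 1.05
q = 2.28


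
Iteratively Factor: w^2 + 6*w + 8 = (w + 2)*(w + 4)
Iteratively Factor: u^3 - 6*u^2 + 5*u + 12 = (u - 4)*(u^2 - 2*u - 3) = (u - 4)*(u - 3)*(u + 1)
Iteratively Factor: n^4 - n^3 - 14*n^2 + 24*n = (n + 4)*(n^3 - 5*n^2 + 6*n) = (n - 3)*(n + 4)*(n^2 - 2*n) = (n - 3)*(n - 2)*(n + 4)*(n)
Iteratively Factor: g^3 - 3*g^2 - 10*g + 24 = (g - 2)*(g^2 - g - 12) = (g - 2)*(g + 3)*(g - 4)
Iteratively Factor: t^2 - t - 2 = (t - 2)*(t + 1)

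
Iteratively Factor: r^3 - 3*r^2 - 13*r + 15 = (r - 1)*(r^2 - 2*r - 15) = (r - 5)*(r - 1)*(r + 3)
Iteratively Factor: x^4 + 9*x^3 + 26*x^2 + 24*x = (x + 4)*(x^3 + 5*x^2 + 6*x) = (x + 2)*(x + 4)*(x^2 + 3*x) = (x + 2)*(x + 3)*(x + 4)*(x)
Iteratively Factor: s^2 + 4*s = (s)*(s + 4)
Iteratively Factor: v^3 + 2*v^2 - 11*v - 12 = (v + 4)*(v^2 - 2*v - 3) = (v - 3)*(v + 4)*(v + 1)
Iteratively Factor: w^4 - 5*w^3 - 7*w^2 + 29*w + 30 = (w + 1)*(w^3 - 6*w^2 - w + 30) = (w + 1)*(w + 2)*(w^2 - 8*w + 15) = (w - 3)*(w + 1)*(w + 2)*(w - 5)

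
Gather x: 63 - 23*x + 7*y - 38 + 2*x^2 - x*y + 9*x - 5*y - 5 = 2*x^2 + x*(-y - 14) + 2*y + 20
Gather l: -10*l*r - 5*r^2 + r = -10*l*r - 5*r^2 + r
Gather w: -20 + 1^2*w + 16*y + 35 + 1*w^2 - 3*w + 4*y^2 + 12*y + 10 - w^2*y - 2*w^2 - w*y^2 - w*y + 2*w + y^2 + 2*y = w^2*(-y - 1) + w*(-y^2 - y) + 5*y^2 + 30*y + 25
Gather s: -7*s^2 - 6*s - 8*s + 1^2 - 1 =-7*s^2 - 14*s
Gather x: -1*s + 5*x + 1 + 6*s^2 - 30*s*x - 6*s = 6*s^2 - 7*s + x*(5 - 30*s) + 1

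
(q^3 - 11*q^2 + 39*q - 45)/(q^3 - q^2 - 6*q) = (q^2 - 8*q + 15)/(q*(q + 2))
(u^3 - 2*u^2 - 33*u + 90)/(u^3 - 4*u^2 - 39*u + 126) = (u - 5)/(u - 7)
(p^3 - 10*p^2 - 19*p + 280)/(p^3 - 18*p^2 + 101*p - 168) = (p + 5)/(p - 3)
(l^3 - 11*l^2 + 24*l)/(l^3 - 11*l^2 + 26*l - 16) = l*(l - 3)/(l^2 - 3*l + 2)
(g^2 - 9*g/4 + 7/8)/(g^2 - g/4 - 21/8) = (2*g - 1)/(2*g + 3)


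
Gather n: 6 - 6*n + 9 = 15 - 6*n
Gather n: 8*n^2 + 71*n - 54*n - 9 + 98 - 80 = 8*n^2 + 17*n + 9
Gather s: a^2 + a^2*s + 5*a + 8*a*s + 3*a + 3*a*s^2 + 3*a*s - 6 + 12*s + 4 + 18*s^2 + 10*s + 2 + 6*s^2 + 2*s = a^2 + 8*a + s^2*(3*a + 24) + s*(a^2 + 11*a + 24)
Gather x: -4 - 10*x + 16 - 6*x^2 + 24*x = -6*x^2 + 14*x + 12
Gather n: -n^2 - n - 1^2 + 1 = -n^2 - n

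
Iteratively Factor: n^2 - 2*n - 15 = (n - 5)*(n + 3)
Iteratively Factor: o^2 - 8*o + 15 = (o - 3)*(o - 5)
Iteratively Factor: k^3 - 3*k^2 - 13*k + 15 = (k - 5)*(k^2 + 2*k - 3) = (k - 5)*(k - 1)*(k + 3)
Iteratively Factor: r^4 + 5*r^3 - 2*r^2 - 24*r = (r - 2)*(r^3 + 7*r^2 + 12*r) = (r - 2)*(r + 3)*(r^2 + 4*r) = (r - 2)*(r + 3)*(r + 4)*(r)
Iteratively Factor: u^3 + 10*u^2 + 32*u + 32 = (u + 2)*(u^2 + 8*u + 16) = (u + 2)*(u + 4)*(u + 4)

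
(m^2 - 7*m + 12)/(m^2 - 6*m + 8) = (m - 3)/(m - 2)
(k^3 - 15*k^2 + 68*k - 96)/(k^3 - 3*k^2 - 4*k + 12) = (k^2 - 12*k + 32)/(k^2 - 4)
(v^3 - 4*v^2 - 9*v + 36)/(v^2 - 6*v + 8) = (v^2 - 9)/(v - 2)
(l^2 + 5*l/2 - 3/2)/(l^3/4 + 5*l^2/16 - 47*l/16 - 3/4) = 8*(2*l^2 + 5*l - 3)/(4*l^3 + 5*l^2 - 47*l - 12)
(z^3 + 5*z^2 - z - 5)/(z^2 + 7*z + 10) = (z^2 - 1)/(z + 2)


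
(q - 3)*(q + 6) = q^2 + 3*q - 18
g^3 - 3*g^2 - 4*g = g*(g - 4)*(g + 1)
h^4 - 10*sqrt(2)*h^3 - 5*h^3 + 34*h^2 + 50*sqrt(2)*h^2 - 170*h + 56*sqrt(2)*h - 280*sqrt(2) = (h - 5)*(h - 7*sqrt(2))*(h - 4*sqrt(2))*(h + sqrt(2))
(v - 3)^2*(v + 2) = v^3 - 4*v^2 - 3*v + 18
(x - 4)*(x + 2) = x^2 - 2*x - 8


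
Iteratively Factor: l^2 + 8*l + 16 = (l + 4)*(l + 4)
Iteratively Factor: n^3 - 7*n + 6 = (n - 2)*(n^2 + 2*n - 3) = (n - 2)*(n - 1)*(n + 3)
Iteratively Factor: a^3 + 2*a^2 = (a)*(a^2 + 2*a) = a*(a + 2)*(a)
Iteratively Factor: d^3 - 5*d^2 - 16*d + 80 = (d - 5)*(d^2 - 16) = (d - 5)*(d + 4)*(d - 4)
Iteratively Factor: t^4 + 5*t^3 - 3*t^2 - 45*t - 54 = (t + 3)*(t^3 + 2*t^2 - 9*t - 18) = (t + 3)^2*(t^2 - t - 6) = (t + 2)*(t + 3)^2*(t - 3)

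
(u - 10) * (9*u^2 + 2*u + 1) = 9*u^3 - 88*u^2 - 19*u - 10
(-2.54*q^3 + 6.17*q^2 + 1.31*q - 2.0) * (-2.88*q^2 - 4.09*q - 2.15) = 7.3152*q^5 - 7.381*q^4 - 23.5471*q^3 - 12.8634*q^2 + 5.3635*q + 4.3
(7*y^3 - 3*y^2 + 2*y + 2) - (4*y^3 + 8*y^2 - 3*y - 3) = 3*y^3 - 11*y^2 + 5*y + 5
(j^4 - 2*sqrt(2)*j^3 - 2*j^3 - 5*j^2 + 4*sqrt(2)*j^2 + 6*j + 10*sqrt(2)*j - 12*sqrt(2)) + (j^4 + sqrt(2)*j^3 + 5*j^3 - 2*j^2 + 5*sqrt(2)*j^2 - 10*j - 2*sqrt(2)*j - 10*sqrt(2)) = 2*j^4 - sqrt(2)*j^3 + 3*j^3 - 7*j^2 + 9*sqrt(2)*j^2 - 4*j + 8*sqrt(2)*j - 22*sqrt(2)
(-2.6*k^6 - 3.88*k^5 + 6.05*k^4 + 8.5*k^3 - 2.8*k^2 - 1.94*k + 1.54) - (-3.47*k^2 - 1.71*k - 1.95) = -2.6*k^6 - 3.88*k^5 + 6.05*k^4 + 8.5*k^3 + 0.67*k^2 - 0.23*k + 3.49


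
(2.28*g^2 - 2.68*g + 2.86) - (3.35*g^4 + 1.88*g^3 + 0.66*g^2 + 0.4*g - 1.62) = -3.35*g^4 - 1.88*g^3 + 1.62*g^2 - 3.08*g + 4.48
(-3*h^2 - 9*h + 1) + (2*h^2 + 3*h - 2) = -h^2 - 6*h - 1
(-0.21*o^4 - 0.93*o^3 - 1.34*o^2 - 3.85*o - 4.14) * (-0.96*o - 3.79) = 0.2016*o^5 + 1.6887*o^4 + 4.8111*o^3 + 8.7746*o^2 + 18.5659*o + 15.6906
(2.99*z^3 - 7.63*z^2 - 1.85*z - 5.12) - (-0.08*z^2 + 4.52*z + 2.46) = 2.99*z^3 - 7.55*z^2 - 6.37*z - 7.58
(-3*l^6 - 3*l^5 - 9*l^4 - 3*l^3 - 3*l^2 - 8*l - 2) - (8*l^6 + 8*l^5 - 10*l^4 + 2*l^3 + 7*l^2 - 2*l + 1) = -11*l^6 - 11*l^5 + l^4 - 5*l^3 - 10*l^2 - 6*l - 3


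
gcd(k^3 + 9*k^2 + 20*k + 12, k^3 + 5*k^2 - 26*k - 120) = k + 6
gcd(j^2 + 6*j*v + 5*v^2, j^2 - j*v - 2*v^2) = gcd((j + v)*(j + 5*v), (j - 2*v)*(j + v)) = j + v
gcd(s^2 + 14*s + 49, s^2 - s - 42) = 1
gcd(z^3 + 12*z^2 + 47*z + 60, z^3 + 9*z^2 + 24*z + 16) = z + 4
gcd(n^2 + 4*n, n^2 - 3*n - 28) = n + 4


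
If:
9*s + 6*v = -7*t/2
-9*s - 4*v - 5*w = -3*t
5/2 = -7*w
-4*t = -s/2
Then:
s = 75/98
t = 75/784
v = -3775/3136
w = -5/14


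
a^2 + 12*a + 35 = (a + 5)*(a + 7)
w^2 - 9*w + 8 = (w - 8)*(w - 1)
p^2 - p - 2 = (p - 2)*(p + 1)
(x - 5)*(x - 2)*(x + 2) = x^3 - 5*x^2 - 4*x + 20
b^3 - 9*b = b*(b - 3)*(b + 3)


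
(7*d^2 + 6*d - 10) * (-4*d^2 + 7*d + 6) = -28*d^4 + 25*d^3 + 124*d^2 - 34*d - 60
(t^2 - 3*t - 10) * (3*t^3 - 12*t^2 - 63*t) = 3*t^5 - 21*t^4 - 57*t^3 + 309*t^2 + 630*t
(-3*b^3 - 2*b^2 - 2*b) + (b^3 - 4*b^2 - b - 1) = -2*b^3 - 6*b^2 - 3*b - 1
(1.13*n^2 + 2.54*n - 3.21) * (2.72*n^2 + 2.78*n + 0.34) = 3.0736*n^4 + 10.0502*n^3 - 1.2858*n^2 - 8.0602*n - 1.0914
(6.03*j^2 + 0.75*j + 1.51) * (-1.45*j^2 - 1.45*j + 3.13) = -8.7435*j^4 - 9.831*j^3 + 15.5969*j^2 + 0.158*j + 4.7263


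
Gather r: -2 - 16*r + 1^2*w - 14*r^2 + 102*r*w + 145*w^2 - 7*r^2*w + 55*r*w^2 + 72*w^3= r^2*(-7*w - 14) + r*(55*w^2 + 102*w - 16) + 72*w^3 + 145*w^2 + w - 2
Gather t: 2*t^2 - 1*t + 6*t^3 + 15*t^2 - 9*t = 6*t^3 + 17*t^2 - 10*t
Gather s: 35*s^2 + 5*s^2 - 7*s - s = 40*s^2 - 8*s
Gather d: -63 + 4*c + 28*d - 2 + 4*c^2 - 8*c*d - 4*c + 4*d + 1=4*c^2 + d*(32 - 8*c) - 64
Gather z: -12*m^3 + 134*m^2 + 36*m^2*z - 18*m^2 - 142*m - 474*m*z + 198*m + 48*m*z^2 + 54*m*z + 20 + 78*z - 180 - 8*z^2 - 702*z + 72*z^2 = -12*m^3 + 116*m^2 + 56*m + z^2*(48*m + 64) + z*(36*m^2 - 420*m - 624) - 160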